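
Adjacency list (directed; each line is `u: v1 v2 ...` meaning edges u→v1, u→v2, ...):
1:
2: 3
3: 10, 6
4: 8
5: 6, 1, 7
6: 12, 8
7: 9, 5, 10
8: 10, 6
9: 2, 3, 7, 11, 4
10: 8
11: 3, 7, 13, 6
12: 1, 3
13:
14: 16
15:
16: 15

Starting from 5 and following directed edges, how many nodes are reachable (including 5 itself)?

13

BFS from 5 visits: 5, 6, 1, 7, 12, 8, 9, 10, 3, 2, 11, 4, 13
Reachable nodes: 13 of 16 total.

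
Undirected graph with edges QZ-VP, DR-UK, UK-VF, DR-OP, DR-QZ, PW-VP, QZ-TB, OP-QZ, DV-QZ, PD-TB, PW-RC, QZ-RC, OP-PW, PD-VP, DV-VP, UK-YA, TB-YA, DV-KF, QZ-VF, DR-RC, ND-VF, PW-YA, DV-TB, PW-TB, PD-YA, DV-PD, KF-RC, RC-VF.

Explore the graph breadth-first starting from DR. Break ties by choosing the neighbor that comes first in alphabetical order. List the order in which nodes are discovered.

DR, OP, QZ, RC, UK, PW, DV, TB, VF, VP, KF, YA, PD, ND

Visit DR; enqueue OP, QZ, RC, UK → queue [OP, QZ, RC, UK]
Visit OP; enqueue PW → queue [QZ, RC, UK, PW]
Visit QZ; enqueue DV, TB, VF, VP → queue [RC, UK, PW, DV, TB, VF, VP]
Visit RC; enqueue KF → queue [UK, PW, DV, TB, VF, VP, KF]
Visit UK; enqueue YA → queue [PW, DV, TB, VF, VP, KF, YA]
Visit PW → queue [DV, TB, VF, VP, KF, YA]
Visit DV; enqueue PD → queue [TB, VF, VP, KF, YA, PD]
Visit TB → queue [VF, VP, KF, YA, PD]
Visit VF; enqueue ND → queue [VP, KF, YA, PD, ND]
Visit VP → queue [KF, YA, PD, ND]
Visit KF → queue [YA, PD, ND]
Visit YA → queue [PD, ND]
Visit PD → queue [ND]
Visit ND → queue []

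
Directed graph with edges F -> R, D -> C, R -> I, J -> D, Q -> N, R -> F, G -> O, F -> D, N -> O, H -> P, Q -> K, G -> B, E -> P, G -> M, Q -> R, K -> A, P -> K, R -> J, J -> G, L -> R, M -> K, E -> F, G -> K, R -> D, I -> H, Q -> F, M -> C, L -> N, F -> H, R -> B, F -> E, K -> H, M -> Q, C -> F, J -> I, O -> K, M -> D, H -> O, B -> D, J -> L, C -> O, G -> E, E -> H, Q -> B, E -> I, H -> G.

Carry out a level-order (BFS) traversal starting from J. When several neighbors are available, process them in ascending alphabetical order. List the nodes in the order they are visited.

Visit J; enqueue D, G, I, L → queue [D, G, I, L]
Visit D; enqueue C → queue [G, I, L, C]
Visit G; enqueue B, E, K, M, O → queue [I, L, C, B, E, K, M, O]
Visit I; enqueue H → queue [L, C, B, E, K, M, O, H]
Visit L; enqueue N, R → queue [C, B, E, K, M, O, H, N, R]
Visit C; enqueue F → queue [B, E, K, M, O, H, N, R, F]
Visit B → queue [E, K, M, O, H, N, R, F]
Visit E; enqueue P → queue [K, M, O, H, N, R, F, P]
Visit K; enqueue A → queue [M, O, H, N, R, F, P, A]
Visit M; enqueue Q → queue [O, H, N, R, F, P, A, Q]
Visit O → queue [H, N, R, F, P, A, Q]
Visit H → queue [N, R, F, P, A, Q]
Visit N → queue [R, F, P, A, Q]
Visit R → queue [F, P, A, Q]
Visit F → queue [P, A, Q]
Visit P → queue [A, Q]
Visit A → queue [Q]
Visit Q → queue []

J, D, G, I, L, C, B, E, K, M, O, H, N, R, F, P, A, Q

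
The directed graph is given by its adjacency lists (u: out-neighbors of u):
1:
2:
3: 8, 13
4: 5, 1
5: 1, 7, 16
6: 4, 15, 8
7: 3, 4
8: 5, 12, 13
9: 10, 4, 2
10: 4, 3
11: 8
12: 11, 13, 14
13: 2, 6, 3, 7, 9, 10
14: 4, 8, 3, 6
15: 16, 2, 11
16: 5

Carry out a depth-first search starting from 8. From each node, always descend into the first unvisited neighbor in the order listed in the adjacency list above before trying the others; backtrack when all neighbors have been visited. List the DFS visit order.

Visit 8
8 → 5
5 → 1
5 → 7
7 → 3
3 → 13
13 → 2
13 → 6
6 → 4
6 → 15
15 → 16
15 → 11
13 → 9
9 → 10
8 → 12
12 → 14

8 5 1 7 3 13 2 6 4 15 16 11 9 10 12 14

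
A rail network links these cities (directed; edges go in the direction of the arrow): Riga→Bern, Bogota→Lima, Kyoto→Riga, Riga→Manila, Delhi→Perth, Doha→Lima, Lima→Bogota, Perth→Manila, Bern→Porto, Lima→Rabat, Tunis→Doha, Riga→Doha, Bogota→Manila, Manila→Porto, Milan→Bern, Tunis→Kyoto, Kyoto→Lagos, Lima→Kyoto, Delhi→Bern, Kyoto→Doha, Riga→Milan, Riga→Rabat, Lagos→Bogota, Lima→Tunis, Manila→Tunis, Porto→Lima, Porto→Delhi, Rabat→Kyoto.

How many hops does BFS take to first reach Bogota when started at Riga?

3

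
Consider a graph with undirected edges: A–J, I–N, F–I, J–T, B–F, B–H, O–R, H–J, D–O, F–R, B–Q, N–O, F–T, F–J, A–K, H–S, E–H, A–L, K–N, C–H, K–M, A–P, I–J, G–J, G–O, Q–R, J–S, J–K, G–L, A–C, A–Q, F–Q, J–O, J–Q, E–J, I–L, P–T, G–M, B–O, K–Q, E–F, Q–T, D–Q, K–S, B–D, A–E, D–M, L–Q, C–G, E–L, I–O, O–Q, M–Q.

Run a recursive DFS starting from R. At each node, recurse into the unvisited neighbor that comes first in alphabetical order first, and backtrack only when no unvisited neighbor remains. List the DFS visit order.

R, F, B, D, M, G, C, A, E, H, J, I, L, Q, K, N, O, S, T, P

Visit R
R → F
F → B
B → D
D → M
M → G
G → C
C → A
A → E
E → H
H → J
J → I
I → L
L → Q
Q → K
K → N
N → O
K → S
Q → T
T → P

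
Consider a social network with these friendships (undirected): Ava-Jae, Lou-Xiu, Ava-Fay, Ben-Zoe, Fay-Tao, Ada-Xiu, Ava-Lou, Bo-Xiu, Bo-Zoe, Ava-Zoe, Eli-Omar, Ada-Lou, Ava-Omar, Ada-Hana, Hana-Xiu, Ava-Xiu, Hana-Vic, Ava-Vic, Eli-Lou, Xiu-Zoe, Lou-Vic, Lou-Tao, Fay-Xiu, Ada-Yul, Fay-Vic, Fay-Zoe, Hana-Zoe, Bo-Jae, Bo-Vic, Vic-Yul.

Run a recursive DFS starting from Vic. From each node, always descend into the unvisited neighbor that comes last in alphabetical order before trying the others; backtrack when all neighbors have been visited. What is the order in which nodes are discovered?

Vic -> Yul -> Ada -> Xiu -> Zoe -> Hana -> Fay -> Tao -> Lou -> Eli -> Omar -> Ava -> Jae -> Bo -> Ben

Visit Vic
Vic → Yul
Yul → Ada
Ada → Xiu
Xiu → Zoe
Zoe → Hana
Zoe → Fay
Fay → Tao
Tao → Lou
Lou → Eli
Eli → Omar
Omar → Ava
Ava → Jae
Jae → Bo
Zoe → Ben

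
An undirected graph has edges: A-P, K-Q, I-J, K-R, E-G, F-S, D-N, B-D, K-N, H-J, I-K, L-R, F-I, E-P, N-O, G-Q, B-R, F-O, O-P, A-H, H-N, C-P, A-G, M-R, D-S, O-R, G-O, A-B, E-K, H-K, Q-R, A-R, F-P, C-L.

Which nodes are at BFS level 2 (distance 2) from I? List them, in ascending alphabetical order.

Level 0: I
Level 1: F, J, K
Level 2: E, H, N, O, P, Q, R, S
Level 3: A, B, C, D, G, L, M

E, H, N, O, P, Q, R, S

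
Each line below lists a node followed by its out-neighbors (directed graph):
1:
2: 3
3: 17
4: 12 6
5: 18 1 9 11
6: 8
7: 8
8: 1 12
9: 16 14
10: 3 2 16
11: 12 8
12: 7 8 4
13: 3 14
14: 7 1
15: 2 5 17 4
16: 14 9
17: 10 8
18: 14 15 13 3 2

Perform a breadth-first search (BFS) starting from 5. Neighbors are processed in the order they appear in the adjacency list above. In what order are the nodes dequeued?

Visit 5; enqueue 18, 1, 9, 11 → queue [18, 1, 9, 11]
Visit 18; enqueue 14, 15, 13, 3, 2 → queue [1, 9, 11, 14, 15, 13, 3, 2]
Visit 1 → queue [9, 11, 14, 15, 13, 3, 2]
Visit 9; enqueue 16 → queue [11, 14, 15, 13, 3, 2, 16]
Visit 11; enqueue 12, 8 → queue [14, 15, 13, 3, 2, 16, 12, 8]
Visit 14; enqueue 7 → queue [15, 13, 3, 2, 16, 12, 8, 7]
Visit 15; enqueue 17, 4 → queue [13, 3, 2, 16, 12, 8, 7, 17, 4]
Visit 13 → queue [3, 2, 16, 12, 8, 7, 17, 4]
Visit 3 → queue [2, 16, 12, 8, 7, 17, 4]
Visit 2 → queue [16, 12, 8, 7, 17, 4]
Visit 16 → queue [12, 8, 7, 17, 4]
Visit 12 → queue [8, 7, 17, 4]
Visit 8 → queue [7, 17, 4]
Visit 7 → queue [17, 4]
Visit 17; enqueue 10 → queue [4, 10]
Visit 4; enqueue 6 → queue [10, 6]
Visit 10 → queue [6]
Visit 6 → queue []

5 → 18 → 1 → 9 → 11 → 14 → 15 → 13 → 3 → 2 → 16 → 12 → 8 → 7 → 17 → 4 → 10 → 6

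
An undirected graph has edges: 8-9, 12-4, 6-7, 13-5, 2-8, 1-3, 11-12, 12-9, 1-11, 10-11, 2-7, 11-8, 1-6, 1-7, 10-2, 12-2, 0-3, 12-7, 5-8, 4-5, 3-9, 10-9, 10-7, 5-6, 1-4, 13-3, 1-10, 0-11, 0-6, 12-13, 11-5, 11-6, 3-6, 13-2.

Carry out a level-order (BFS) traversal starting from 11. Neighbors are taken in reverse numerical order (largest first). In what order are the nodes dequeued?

11 12 10 8 6 5 1 0 13 9 7 4 2 3

Visit 11; enqueue 12, 10, 8, 6, 5, 1, 0 → queue [12, 10, 8, 6, 5, 1, 0]
Visit 12; enqueue 13, 9, 7, 4, 2 → queue [10, 8, 6, 5, 1, 0, 13, 9, 7, 4, 2]
Visit 10 → queue [8, 6, 5, 1, 0, 13, 9, 7, 4, 2]
Visit 8 → queue [6, 5, 1, 0, 13, 9, 7, 4, 2]
Visit 6; enqueue 3 → queue [5, 1, 0, 13, 9, 7, 4, 2, 3]
Visit 5 → queue [1, 0, 13, 9, 7, 4, 2, 3]
Visit 1 → queue [0, 13, 9, 7, 4, 2, 3]
Visit 0 → queue [13, 9, 7, 4, 2, 3]
Visit 13 → queue [9, 7, 4, 2, 3]
Visit 9 → queue [7, 4, 2, 3]
Visit 7 → queue [4, 2, 3]
Visit 4 → queue [2, 3]
Visit 2 → queue [3]
Visit 3 → queue []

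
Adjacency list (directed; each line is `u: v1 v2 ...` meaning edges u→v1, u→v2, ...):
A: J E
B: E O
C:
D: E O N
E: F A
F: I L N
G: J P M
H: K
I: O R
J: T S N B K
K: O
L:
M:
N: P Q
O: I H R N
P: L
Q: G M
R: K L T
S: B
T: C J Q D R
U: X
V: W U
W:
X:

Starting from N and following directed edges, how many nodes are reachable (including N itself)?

BFS from N visits: N, P, Q, L, G, M, J, T, S, B, K, C, D, R, E, O, F, A, I, H
Reachable nodes: 20 of 24 total.

20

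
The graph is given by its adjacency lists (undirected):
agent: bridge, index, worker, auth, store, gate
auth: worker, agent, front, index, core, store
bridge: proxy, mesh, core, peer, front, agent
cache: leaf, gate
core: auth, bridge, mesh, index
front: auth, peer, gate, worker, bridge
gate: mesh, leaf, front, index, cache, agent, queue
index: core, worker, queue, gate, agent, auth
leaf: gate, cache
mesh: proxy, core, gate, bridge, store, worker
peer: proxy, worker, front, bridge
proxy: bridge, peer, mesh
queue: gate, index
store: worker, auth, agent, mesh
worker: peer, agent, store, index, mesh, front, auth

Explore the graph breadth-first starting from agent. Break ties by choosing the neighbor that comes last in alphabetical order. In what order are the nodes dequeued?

agent -> worker -> store -> index -> gate -> bridge -> auth -> peer -> mesh -> front -> queue -> core -> leaf -> cache -> proxy

Visit agent; enqueue worker, store, index, gate, bridge, auth → queue [worker, store, index, gate, bridge, auth]
Visit worker; enqueue peer, mesh, front → queue [store, index, gate, bridge, auth, peer, mesh, front]
Visit store → queue [index, gate, bridge, auth, peer, mesh, front]
Visit index; enqueue queue, core → queue [gate, bridge, auth, peer, mesh, front, queue, core]
Visit gate; enqueue leaf, cache → queue [bridge, auth, peer, mesh, front, queue, core, leaf, cache]
Visit bridge; enqueue proxy → queue [auth, peer, mesh, front, queue, core, leaf, cache, proxy]
Visit auth → queue [peer, mesh, front, queue, core, leaf, cache, proxy]
Visit peer → queue [mesh, front, queue, core, leaf, cache, proxy]
Visit mesh → queue [front, queue, core, leaf, cache, proxy]
Visit front → queue [queue, core, leaf, cache, proxy]
Visit queue → queue [core, leaf, cache, proxy]
Visit core → queue [leaf, cache, proxy]
Visit leaf → queue [cache, proxy]
Visit cache → queue [proxy]
Visit proxy → queue []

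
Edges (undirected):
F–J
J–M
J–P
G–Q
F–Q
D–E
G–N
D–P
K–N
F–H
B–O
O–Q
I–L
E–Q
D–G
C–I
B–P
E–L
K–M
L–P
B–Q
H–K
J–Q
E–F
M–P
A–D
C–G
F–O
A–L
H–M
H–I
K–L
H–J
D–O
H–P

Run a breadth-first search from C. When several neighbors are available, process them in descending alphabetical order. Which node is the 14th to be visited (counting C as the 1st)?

Visit C; enqueue I, G → queue [I, G]
Visit I; enqueue L, H → queue [G, L, H]
Visit G; enqueue Q, N, D → queue [L, H, Q, N, D]
Visit L; enqueue P, K, E, A → queue [H, Q, N, D, P, K, E, A]
Visit H; enqueue M, J, F → queue [Q, N, D, P, K, E, A, M, J, F]
Visit Q; enqueue O, B → queue [N, D, P, K, E, A, M, J, F, O, B]
Visit N → queue [D, P, K, E, A, M, J, F, O, B]
Visit D → queue [P, K, E, A, M, J, F, O, B]
Visit P → queue [K, E, A, M, J, F, O, B]
Visit K → queue [E, A, M, J, F, O, B]
Visit E → queue [A, M, J, F, O, B]
Visit A → queue [M, J, F, O, B]
Visit M → queue [J, F, O, B]
Visit J → queue [F, O, B]
Visit F → queue [O, B]
Visit O → queue [B]
Visit B → queue []

Visit order: C, I, G, L, H, Q, N, D, P, K, E, A, M, J, F, O, B

J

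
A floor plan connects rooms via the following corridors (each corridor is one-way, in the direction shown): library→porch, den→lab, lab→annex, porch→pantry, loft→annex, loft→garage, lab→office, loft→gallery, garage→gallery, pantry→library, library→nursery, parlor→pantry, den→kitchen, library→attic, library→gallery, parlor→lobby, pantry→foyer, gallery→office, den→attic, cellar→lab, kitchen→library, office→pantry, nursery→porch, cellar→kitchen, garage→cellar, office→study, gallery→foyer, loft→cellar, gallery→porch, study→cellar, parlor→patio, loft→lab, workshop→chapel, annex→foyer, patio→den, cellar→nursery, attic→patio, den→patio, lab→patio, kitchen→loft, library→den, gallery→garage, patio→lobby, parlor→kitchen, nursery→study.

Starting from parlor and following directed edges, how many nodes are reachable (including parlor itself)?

19

BFS from parlor visits: parlor, patio, pantry, lobby, kitchen, den, library, foyer, loft, lab, attic, porch, nursery, gallery, garage, cellar, annex, office, study
Reachable nodes: 19 of 21 total.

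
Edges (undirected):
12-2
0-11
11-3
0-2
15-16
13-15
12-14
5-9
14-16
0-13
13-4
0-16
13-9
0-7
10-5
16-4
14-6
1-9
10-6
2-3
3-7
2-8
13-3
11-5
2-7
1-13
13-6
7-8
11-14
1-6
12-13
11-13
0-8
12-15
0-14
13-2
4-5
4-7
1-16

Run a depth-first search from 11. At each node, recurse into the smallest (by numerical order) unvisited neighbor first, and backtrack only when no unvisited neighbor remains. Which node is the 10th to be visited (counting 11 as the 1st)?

Visit 11
11 → 0
0 → 2
2 → 3
3 → 7
7 → 4
4 → 5
5 → 9
9 → 1
1 → 6
6 → 10
6 → 13
13 → 12
12 → 14
14 → 16
16 → 15
7 → 8

Visit order: 11, 0, 2, 3, 7, 4, 5, 9, 1, 6, 10, 13, 12, 14, 16, 15, 8

6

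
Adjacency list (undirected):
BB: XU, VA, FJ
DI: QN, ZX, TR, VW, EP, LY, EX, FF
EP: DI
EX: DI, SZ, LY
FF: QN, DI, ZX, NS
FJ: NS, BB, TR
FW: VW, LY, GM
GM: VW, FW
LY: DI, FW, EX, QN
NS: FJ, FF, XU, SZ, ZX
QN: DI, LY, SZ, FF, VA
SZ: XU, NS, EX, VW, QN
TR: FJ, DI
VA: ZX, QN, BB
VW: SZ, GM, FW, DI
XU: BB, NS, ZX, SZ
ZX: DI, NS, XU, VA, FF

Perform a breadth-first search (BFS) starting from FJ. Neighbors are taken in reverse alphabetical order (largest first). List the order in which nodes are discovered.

Visit FJ; enqueue TR, NS, BB → queue [TR, NS, BB]
Visit TR; enqueue DI → queue [NS, BB, DI]
Visit NS; enqueue ZX, XU, SZ, FF → queue [BB, DI, ZX, XU, SZ, FF]
Visit BB; enqueue VA → queue [DI, ZX, XU, SZ, FF, VA]
Visit DI; enqueue VW, QN, LY, EX, EP → queue [ZX, XU, SZ, FF, VA, VW, QN, LY, EX, EP]
Visit ZX → queue [XU, SZ, FF, VA, VW, QN, LY, EX, EP]
Visit XU → queue [SZ, FF, VA, VW, QN, LY, EX, EP]
Visit SZ → queue [FF, VA, VW, QN, LY, EX, EP]
Visit FF → queue [VA, VW, QN, LY, EX, EP]
Visit VA → queue [VW, QN, LY, EX, EP]
Visit VW; enqueue GM, FW → queue [QN, LY, EX, EP, GM, FW]
Visit QN → queue [LY, EX, EP, GM, FW]
Visit LY → queue [EX, EP, GM, FW]
Visit EX → queue [EP, GM, FW]
Visit EP → queue [GM, FW]
Visit GM → queue [FW]
Visit FW → queue []

FJ, TR, NS, BB, DI, ZX, XU, SZ, FF, VA, VW, QN, LY, EX, EP, GM, FW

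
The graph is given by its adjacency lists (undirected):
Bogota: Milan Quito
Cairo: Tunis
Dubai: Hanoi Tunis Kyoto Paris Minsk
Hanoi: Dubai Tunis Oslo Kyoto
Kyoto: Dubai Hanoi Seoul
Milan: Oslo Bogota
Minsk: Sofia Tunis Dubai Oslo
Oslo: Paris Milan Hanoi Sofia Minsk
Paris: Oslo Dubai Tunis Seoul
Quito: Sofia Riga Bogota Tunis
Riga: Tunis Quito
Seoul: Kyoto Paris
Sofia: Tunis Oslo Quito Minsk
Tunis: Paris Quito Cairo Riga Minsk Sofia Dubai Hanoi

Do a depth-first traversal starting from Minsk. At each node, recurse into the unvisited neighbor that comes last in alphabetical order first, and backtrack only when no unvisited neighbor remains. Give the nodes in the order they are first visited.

Minsk -> Tunis -> Sofia -> Quito -> Riga -> Bogota -> Milan -> Oslo -> Paris -> Seoul -> Kyoto -> Hanoi -> Dubai -> Cairo

Visit Minsk
Minsk → Tunis
Tunis → Sofia
Sofia → Quito
Quito → Riga
Quito → Bogota
Bogota → Milan
Milan → Oslo
Oslo → Paris
Paris → Seoul
Seoul → Kyoto
Kyoto → Hanoi
Hanoi → Dubai
Tunis → Cairo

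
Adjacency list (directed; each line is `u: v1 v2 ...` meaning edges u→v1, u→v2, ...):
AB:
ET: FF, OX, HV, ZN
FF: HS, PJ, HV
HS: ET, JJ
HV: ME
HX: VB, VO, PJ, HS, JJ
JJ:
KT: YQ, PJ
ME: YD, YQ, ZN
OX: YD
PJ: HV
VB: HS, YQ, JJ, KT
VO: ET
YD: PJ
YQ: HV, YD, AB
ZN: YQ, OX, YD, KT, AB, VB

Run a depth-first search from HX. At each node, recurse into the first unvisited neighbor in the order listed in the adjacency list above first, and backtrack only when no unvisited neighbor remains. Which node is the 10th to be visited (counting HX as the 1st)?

Visit HX
HX → VB
VB → HS
HS → ET
ET → FF
FF → PJ
PJ → HV
HV → ME
ME → YD
ME → YQ
YQ → AB
ME → ZN
ZN → OX
ZN → KT
HS → JJ
HX → VO

Visit order: HX, VB, HS, ET, FF, PJ, HV, ME, YD, YQ, AB, ZN, OX, KT, JJ, VO

YQ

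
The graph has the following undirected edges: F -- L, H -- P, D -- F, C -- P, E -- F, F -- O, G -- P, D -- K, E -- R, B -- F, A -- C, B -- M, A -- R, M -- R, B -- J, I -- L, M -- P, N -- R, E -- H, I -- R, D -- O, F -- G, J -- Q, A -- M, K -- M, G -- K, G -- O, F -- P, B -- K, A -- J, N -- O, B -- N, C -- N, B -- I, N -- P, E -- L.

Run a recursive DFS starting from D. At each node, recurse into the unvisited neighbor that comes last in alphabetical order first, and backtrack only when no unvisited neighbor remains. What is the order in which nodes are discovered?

D -> O -> N -> R -> M -> P -> H -> E -> L -> I -> B -> K -> G -> F -> J -> Q -> A -> C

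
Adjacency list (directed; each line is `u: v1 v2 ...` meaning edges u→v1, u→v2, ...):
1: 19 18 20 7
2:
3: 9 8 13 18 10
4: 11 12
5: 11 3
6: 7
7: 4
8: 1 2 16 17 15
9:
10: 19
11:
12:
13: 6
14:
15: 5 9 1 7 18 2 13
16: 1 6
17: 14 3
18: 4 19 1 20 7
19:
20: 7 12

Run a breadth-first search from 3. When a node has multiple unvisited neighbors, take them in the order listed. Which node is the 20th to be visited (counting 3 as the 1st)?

Visit 3; enqueue 9, 8, 13, 18, 10 → queue [9, 8, 13, 18, 10]
Visit 9 → queue [8, 13, 18, 10]
Visit 8; enqueue 1, 2, 16, 17, 15 → queue [13, 18, 10, 1, 2, 16, 17, 15]
Visit 13; enqueue 6 → queue [18, 10, 1, 2, 16, 17, 15, 6]
Visit 18; enqueue 4, 19, 20, 7 → queue [10, 1, 2, 16, 17, 15, 6, 4, 19, 20, 7]
Visit 10 → queue [1, 2, 16, 17, 15, 6, 4, 19, 20, 7]
Visit 1 → queue [2, 16, 17, 15, 6, 4, 19, 20, 7]
Visit 2 → queue [16, 17, 15, 6, 4, 19, 20, 7]
Visit 16 → queue [17, 15, 6, 4, 19, 20, 7]
Visit 17; enqueue 14 → queue [15, 6, 4, 19, 20, 7, 14]
Visit 15; enqueue 5 → queue [6, 4, 19, 20, 7, 14, 5]
Visit 6 → queue [4, 19, 20, 7, 14, 5]
Visit 4; enqueue 11, 12 → queue [19, 20, 7, 14, 5, 11, 12]
Visit 19 → queue [20, 7, 14, 5, 11, 12]
Visit 20 → queue [7, 14, 5, 11, 12]
Visit 7 → queue [14, 5, 11, 12]
Visit 14 → queue [5, 11, 12]
Visit 5 → queue [11, 12]
Visit 11 → queue [12]
Visit 12 → queue []

Visit order: 3, 9, 8, 13, 18, 10, 1, 2, 16, 17, 15, 6, 4, 19, 20, 7, 14, 5, 11, 12

12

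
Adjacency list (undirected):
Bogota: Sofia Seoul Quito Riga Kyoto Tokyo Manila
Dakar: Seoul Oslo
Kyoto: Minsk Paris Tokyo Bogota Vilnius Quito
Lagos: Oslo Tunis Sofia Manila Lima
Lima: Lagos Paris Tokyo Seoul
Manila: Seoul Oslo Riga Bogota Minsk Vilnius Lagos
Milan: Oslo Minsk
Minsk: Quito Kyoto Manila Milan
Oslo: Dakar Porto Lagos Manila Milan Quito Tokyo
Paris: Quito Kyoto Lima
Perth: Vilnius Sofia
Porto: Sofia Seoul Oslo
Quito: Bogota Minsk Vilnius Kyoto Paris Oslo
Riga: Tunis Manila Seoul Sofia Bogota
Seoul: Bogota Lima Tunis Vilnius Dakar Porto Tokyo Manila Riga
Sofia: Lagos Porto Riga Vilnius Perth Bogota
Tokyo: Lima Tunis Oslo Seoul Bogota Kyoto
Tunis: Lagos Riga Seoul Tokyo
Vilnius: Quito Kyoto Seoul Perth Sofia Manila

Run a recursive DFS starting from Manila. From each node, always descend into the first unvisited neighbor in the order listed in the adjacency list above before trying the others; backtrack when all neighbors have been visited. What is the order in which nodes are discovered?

Visit Manila
Manila → Seoul
Seoul → Bogota
Bogota → Sofia
Sofia → Lagos
Lagos → Oslo
Oslo → Dakar
Oslo → Porto
Oslo → Milan
Milan → Minsk
Minsk → Quito
Quito → Vilnius
Vilnius → Kyoto
Kyoto → Paris
Paris → Lima
Lima → Tokyo
Tokyo → Tunis
Tunis → Riga
Vilnius → Perth

Manila -> Seoul -> Bogota -> Sofia -> Lagos -> Oslo -> Dakar -> Porto -> Milan -> Minsk -> Quito -> Vilnius -> Kyoto -> Paris -> Lima -> Tokyo -> Tunis -> Riga -> Perth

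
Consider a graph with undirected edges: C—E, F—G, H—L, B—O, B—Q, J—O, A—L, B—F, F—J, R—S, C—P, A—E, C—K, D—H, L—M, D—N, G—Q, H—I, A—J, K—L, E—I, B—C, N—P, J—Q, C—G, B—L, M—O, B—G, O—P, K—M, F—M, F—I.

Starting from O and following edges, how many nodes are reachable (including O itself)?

BFS from O visits: O, B, J, M, P, C, F, G, L, Q, A, K, N, E, I, H, D
Reachable nodes: 17 of 19 total.

17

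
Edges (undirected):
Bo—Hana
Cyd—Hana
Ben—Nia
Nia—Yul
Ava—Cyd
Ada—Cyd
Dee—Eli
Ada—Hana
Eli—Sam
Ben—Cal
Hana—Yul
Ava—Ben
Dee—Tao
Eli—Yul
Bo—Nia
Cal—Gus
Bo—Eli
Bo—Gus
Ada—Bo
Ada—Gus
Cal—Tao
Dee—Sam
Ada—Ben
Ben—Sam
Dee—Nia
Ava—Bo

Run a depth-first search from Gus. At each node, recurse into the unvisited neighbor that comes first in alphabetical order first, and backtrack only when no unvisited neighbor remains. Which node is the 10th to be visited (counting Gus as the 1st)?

Visit Gus
Gus → Ada
Ada → Ben
Ben → Ava
Ava → Bo
Bo → Eli
Eli → Dee
Dee → Nia
Nia → Yul
Yul → Hana
Hana → Cyd
Dee → Sam
Dee → Tao
Tao → Cal

Visit order: Gus, Ada, Ben, Ava, Bo, Eli, Dee, Nia, Yul, Hana, Cyd, Sam, Tao, Cal

Hana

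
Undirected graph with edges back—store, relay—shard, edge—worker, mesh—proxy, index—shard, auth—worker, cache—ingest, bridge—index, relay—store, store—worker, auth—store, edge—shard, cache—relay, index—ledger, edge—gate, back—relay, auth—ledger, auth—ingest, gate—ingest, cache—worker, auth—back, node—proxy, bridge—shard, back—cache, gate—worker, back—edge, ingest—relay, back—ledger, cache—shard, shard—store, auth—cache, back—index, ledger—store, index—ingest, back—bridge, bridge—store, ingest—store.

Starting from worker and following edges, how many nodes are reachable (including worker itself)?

BFS from worker visits: worker, auth, cache, edge, gate, store, back, ingest, ledger, relay, shard, bridge, index
Reachable nodes: 13 of 16 total.

13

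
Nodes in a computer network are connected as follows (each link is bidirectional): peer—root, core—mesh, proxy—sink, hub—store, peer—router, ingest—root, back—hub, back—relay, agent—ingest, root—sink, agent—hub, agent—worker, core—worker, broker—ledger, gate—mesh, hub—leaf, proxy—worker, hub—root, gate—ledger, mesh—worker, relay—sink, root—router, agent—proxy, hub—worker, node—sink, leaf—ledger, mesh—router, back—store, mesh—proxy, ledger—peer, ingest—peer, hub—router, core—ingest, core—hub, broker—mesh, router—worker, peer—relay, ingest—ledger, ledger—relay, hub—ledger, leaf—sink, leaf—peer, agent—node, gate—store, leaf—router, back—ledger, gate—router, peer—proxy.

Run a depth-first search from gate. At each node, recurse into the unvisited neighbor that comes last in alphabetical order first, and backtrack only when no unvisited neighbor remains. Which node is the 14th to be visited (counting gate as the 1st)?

ledger

Visit gate
gate → store
store → hub
hub → worker
worker → router
router → root
root → sink
sink → relay
relay → peer
peer → proxy
proxy → mesh
mesh → core
core → ingest
ingest → ledger
ledger → leaf
ledger → broker
ledger → back
ingest → agent
agent → node

Visit order: gate, store, hub, worker, router, root, sink, relay, peer, proxy, mesh, core, ingest, ledger, leaf, broker, back, agent, node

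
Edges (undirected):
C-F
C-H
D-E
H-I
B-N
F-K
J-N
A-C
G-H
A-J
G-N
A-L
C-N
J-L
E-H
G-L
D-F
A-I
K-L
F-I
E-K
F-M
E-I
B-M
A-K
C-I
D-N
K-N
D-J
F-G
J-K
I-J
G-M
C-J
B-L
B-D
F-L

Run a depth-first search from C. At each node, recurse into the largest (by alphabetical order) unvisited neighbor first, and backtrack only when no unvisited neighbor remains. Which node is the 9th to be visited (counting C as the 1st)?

M

Visit C
C → N
N → K
K → L
L → J
J → I
I → H
H → G
G → M
M → F
F → D
D → E
D → B
I → A

Visit order: C, N, K, L, J, I, H, G, M, F, D, E, B, A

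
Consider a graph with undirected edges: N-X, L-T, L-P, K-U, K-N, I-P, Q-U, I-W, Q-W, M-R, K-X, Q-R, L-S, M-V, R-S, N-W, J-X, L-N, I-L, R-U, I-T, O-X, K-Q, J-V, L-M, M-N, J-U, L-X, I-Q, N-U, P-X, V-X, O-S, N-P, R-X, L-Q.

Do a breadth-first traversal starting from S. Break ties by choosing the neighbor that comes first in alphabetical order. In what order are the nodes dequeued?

Visit S; enqueue L, O, R → queue [L, O, R]
Visit L; enqueue I, M, N, P, Q, T, X → queue [O, R, I, M, N, P, Q, T, X]
Visit O → queue [R, I, M, N, P, Q, T, X]
Visit R; enqueue U → queue [I, M, N, P, Q, T, X, U]
Visit I; enqueue W → queue [M, N, P, Q, T, X, U, W]
Visit M; enqueue V → queue [N, P, Q, T, X, U, W, V]
Visit N; enqueue K → queue [P, Q, T, X, U, W, V, K]
Visit P → queue [Q, T, X, U, W, V, K]
Visit Q → queue [T, X, U, W, V, K]
Visit T → queue [X, U, W, V, K]
Visit X; enqueue J → queue [U, W, V, K, J]
Visit U → queue [W, V, K, J]
Visit W → queue [V, K, J]
Visit V → queue [K, J]
Visit K → queue [J]
Visit J → queue []

S, L, O, R, I, M, N, P, Q, T, X, U, W, V, K, J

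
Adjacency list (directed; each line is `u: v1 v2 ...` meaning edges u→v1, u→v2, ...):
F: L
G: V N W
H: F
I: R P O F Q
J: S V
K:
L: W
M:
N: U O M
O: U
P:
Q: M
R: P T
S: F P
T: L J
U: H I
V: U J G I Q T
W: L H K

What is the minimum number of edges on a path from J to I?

2

Level 0: J
Level 1: S, V
Level 2: F, G, I, P, Q, T, U
Level 3: H, L, M, N, O, R, W
Level 4: K
I first appears at level 2.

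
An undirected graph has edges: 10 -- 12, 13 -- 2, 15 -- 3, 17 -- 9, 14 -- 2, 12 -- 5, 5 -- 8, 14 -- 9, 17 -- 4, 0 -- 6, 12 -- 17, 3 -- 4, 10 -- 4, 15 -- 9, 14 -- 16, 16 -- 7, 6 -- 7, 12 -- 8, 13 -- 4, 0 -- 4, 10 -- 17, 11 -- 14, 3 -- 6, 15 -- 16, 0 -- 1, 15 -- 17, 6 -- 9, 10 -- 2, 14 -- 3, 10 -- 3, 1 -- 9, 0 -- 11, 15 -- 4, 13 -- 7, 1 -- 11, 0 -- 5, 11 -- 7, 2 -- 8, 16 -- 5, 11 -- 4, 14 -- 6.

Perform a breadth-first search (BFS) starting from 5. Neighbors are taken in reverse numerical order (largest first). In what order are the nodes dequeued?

5, 16, 12, 8, 0, 15, 14, 7, 17, 10, 2, 11, 6, 4, 1, 9, 3, 13

Visit 5; enqueue 16, 12, 8, 0 → queue [16, 12, 8, 0]
Visit 16; enqueue 15, 14, 7 → queue [12, 8, 0, 15, 14, 7]
Visit 12; enqueue 17, 10 → queue [8, 0, 15, 14, 7, 17, 10]
Visit 8; enqueue 2 → queue [0, 15, 14, 7, 17, 10, 2]
Visit 0; enqueue 11, 6, 4, 1 → queue [15, 14, 7, 17, 10, 2, 11, 6, 4, 1]
Visit 15; enqueue 9, 3 → queue [14, 7, 17, 10, 2, 11, 6, 4, 1, 9, 3]
Visit 14 → queue [7, 17, 10, 2, 11, 6, 4, 1, 9, 3]
Visit 7; enqueue 13 → queue [17, 10, 2, 11, 6, 4, 1, 9, 3, 13]
Visit 17 → queue [10, 2, 11, 6, 4, 1, 9, 3, 13]
Visit 10 → queue [2, 11, 6, 4, 1, 9, 3, 13]
Visit 2 → queue [11, 6, 4, 1, 9, 3, 13]
Visit 11 → queue [6, 4, 1, 9, 3, 13]
Visit 6 → queue [4, 1, 9, 3, 13]
Visit 4 → queue [1, 9, 3, 13]
Visit 1 → queue [9, 3, 13]
Visit 9 → queue [3, 13]
Visit 3 → queue [13]
Visit 13 → queue []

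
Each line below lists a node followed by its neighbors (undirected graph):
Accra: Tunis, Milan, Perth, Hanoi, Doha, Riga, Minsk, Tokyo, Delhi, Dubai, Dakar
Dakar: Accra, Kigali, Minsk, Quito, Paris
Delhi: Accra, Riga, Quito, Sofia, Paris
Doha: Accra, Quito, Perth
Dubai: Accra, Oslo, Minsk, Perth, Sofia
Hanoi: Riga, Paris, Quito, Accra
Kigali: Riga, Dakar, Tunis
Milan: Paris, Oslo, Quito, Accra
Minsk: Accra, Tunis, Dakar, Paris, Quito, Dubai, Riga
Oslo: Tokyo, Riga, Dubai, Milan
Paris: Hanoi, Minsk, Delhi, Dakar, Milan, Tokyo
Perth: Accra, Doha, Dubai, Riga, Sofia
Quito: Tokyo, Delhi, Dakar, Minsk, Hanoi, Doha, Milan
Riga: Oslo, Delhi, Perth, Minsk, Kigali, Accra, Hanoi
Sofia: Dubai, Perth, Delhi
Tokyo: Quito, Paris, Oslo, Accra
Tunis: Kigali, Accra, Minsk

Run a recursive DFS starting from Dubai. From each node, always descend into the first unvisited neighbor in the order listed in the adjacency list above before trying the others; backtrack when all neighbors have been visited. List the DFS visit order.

Dubai → Accra → Tunis → Kigali → Riga → Oslo → Tokyo → Quito → Delhi → Sofia → Perth → Doha → Paris → Hanoi → Minsk → Dakar → Milan

Visit Dubai
Dubai → Accra
Accra → Tunis
Tunis → Kigali
Kigali → Riga
Riga → Oslo
Oslo → Tokyo
Tokyo → Quito
Quito → Delhi
Delhi → Sofia
Sofia → Perth
Perth → Doha
Delhi → Paris
Paris → Hanoi
Paris → Minsk
Minsk → Dakar
Paris → Milan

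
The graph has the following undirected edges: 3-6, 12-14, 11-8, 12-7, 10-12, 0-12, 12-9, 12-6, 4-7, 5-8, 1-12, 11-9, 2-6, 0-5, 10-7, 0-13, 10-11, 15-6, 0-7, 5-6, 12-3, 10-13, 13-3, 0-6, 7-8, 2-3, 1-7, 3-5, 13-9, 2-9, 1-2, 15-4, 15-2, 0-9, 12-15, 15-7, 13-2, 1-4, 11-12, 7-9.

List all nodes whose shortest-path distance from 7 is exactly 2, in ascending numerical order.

2, 3, 5, 6, 11, 13, 14

Level 0: 7
Level 1: 0, 1, 4, 8, 9, 10, 12, 15
Level 2: 2, 3, 5, 6, 11, 13, 14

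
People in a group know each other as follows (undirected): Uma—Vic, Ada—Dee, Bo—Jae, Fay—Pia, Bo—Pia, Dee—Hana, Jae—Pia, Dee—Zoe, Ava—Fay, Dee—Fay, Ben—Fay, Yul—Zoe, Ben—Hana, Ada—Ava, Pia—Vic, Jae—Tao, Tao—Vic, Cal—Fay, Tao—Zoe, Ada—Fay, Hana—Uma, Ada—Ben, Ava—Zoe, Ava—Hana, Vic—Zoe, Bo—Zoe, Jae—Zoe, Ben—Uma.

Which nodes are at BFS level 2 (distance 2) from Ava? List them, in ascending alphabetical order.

Ben, Bo, Cal, Dee, Jae, Pia, Tao, Uma, Vic, Yul

Level 0: Ava
Level 1: Ada, Fay, Hana, Zoe
Level 2: Ben, Bo, Cal, Dee, Jae, Pia, Tao, Uma, Vic, Yul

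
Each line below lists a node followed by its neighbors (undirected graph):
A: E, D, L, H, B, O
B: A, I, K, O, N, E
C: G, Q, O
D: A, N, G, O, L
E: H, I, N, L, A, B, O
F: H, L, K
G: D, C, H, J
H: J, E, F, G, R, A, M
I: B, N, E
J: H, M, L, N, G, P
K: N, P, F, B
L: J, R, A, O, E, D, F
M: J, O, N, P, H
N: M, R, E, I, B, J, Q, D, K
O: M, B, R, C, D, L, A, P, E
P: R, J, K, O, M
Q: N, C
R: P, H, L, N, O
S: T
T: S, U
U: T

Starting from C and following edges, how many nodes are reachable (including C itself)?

18

BFS from C visits: C, Q, O, G, N, R, P, M, L, E, D, B, A, J, H, K, I, F
Reachable nodes: 18 of 21 total.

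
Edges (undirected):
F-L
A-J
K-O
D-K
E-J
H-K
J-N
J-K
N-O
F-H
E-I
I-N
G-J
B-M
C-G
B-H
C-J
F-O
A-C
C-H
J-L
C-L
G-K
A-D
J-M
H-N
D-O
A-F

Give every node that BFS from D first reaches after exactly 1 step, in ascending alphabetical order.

A, K, O

Level 0: D
Level 1: A, K, O
Level 2: C, F, G, H, J, N
Level 3: B, E, I, L, M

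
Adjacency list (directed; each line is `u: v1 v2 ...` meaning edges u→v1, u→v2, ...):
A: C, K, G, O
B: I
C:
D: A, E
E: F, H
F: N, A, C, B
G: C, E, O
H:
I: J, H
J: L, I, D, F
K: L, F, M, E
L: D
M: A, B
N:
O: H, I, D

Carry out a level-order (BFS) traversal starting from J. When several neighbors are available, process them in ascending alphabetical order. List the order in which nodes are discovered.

J → D → F → I → L → A → E → B → C → N → H → G → K → O → M

Visit J; enqueue D, F, I, L → queue [D, F, I, L]
Visit D; enqueue A, E → queue [F, I, L, A, E]
Visit F; enqueue B, C, N → queue [I, L, A, E, B, C, N]
Visit I; enqueue H → queue [L, A, E, B, C, N, H]
Visit L → queue [A, E, B, C, N, H]
Visit A; enqueue G, K, O → queue [E, B, C, N, H, G, K, O]
Visit E → queue [B, C, N, H, G, K, O]
Visit B → queue [C, N, H, G, K, O]
Visit C → queue [N, H, G, K, O]
Visit N → queue [H, G, K, O]
Visit H → queue [G, K, O]
Visit G → queue [K, O]
Visit K; enqueue M → queue [O, M]
Visit O → queue [M]
Visit M → queue []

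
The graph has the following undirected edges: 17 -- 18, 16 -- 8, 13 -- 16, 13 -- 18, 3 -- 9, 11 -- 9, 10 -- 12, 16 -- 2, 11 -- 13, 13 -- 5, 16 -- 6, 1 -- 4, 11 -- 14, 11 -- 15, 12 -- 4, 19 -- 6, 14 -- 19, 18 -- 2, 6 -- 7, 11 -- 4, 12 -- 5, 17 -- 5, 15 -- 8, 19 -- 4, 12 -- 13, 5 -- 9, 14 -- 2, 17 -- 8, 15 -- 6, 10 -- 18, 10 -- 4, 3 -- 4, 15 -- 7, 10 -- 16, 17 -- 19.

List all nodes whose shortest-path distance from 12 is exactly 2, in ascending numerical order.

1, 3, 9, 11, 16, 17, 18, 19

Level 0: 12
Level 1: 4, 5, 10, 13
Level 2: 1, 3, 9, 11, 16, 17, 18, 19
Level 3: 2, 6, 8, 14, 15
Level 4: 7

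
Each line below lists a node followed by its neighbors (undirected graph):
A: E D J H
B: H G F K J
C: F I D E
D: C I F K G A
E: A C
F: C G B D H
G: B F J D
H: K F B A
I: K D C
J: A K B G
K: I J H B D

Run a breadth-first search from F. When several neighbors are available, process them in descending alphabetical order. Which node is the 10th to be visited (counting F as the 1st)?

I

Visit F; enqueue H, G, D, C, B → queue [H, G, D, C, B]
Visit H; enqueue K, A → queue [G, D, C, B, K, A]
Visit G; enqueue J → queue [D, C, B, K, A, J]
Visit D; enqueue I → queue [C, B, K, A, J, I]
Visit C; enqueue E → queue [B, K, A, J, I, E]
Visit B → queue [K, A, J, I, E]
Visit K → queue [A, J, I, E]
Visit A → queue [J, I, E]
Visit J → queue [I, E]
Visit I → queue [E]
Visit E → queue []

Visit order: F, H, G, D, C, B, K, A, J, I, E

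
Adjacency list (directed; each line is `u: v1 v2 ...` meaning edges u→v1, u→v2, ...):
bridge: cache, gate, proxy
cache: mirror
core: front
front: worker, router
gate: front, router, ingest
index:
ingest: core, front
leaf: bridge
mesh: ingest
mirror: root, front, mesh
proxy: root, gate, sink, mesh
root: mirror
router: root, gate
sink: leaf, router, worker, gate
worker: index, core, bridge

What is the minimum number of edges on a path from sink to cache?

3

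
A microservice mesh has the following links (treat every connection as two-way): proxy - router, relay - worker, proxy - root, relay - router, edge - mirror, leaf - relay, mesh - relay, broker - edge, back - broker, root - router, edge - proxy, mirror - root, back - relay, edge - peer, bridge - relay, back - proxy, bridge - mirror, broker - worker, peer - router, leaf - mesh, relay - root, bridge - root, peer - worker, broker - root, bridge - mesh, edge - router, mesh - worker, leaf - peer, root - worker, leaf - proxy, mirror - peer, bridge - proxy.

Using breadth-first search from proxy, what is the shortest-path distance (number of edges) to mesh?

Level 0: proxy
Level 1: back, bridge, edge, leaf, root, router
Level 2: broker, mesh, mirror, peer, relay, worker
mesh first appears at level 2.

2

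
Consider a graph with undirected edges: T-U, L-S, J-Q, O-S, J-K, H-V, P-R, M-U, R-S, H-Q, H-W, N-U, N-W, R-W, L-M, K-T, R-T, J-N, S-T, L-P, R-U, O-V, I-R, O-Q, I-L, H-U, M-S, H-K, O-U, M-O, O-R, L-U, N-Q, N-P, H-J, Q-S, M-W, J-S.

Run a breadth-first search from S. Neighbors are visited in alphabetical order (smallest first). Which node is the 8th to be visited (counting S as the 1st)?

Visit S; enqueue J, L, M, O, Q, R, T → queue [J, L, M, O, Q, R, T]
Visit J; enqueue H, K, N → queue [L, M, O, Q, R, T, H, K, N]
Visit L; enqueue I, P, U → queue [M, O, Q, R, T, H, K, N, I, P, U]
Visit M; enqueue W → queue [O, Q, R, T, H, K, N, I, P, U, W]
Visit O; enqueue V → queue [Q, R, T, H, K, N, I, P, U, W, V]
Visit Q → queue [R, T, H, K, N, I, P, U, W, V]
Visit R → queue [T, H, K, N, I, P, U, W, V]
Visit T → queue [H, K, N, I, P, U, W, V]
Visit H → queue [K, N, I, P, U, W, V]
Visit K → queue [N, I, P, U, W, V]
Visit N → queue [I, P, U, W, V]
Visit I → queue [P, U, W, V]
Visit P → queue [U, W, V]
Visit U → queue [W, V]
Visit W → queue [V]
Visit V → queue []

Visit order: S, J, L, M, O, Q, R, T, H, K, N, I, P, U, W, V

T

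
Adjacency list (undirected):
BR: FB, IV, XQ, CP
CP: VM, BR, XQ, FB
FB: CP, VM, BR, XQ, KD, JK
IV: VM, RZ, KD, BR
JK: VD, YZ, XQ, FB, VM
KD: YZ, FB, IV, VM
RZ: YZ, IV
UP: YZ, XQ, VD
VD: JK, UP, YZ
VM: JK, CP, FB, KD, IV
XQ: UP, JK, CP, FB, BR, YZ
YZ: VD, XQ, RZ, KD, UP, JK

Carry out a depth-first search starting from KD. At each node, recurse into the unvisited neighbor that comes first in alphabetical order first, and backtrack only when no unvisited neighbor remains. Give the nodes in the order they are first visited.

KD, FB, BR, CP, VM, IV, RZ, YZ, JK, VD, UP, XQ

Visit KD
KD → FB
FB → BR
BR → CP
CP → VM
VM → IV
IV → RZ
RZ → YZ
YZ → JK
JK → VD
VD → UP
UP → XQ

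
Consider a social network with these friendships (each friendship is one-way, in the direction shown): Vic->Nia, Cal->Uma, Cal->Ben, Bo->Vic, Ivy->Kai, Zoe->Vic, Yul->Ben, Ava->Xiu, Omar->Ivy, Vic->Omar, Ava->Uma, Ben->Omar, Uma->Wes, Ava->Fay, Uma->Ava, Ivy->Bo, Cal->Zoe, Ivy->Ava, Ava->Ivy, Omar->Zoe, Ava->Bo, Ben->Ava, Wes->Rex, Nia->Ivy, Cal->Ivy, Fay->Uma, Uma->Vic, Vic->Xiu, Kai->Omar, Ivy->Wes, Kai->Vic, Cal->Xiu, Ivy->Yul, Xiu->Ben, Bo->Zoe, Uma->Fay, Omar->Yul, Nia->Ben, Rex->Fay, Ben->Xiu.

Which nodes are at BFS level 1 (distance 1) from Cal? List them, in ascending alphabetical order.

Ben, Ivy, Uma, Xiu, Zoe

Level 0: Cal
Level 1: Ben, Ivy, Uma, Xiu, Zoe
Level 2: Ava, Bo, Fay, Kai, Omar, Vic, Wes, Yul
Level 3: Nia, Rex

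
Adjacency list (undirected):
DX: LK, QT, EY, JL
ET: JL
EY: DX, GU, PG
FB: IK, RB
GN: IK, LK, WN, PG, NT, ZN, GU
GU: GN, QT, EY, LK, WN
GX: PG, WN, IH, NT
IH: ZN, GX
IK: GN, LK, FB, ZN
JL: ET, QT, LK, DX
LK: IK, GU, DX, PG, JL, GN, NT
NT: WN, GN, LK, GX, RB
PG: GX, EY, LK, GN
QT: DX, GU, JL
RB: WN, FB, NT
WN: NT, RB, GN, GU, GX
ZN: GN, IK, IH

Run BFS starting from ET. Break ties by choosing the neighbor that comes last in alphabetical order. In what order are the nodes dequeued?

ET, JL, QT, LK, DX, GU, PG, NT, IK, GN, EY, WN, GX, RB, ZN, FB, IH

Visit ET; enqueue JL → queue [JL]
Visit JL; enqueue QT, LK, DX → queue [QT, LK, DX]
Visit QT; enqueue GU → queue [LK, DX, GU]
Visit LK; enqueue PG, NT, IK, GN → queue [DX, GU, PG, NT, IK, GN]
Visit DX; enqueue EY → queue [GU, PG, NT, IK, GN, EY]
Visit GU; enqueue WN → queue [PG, NT, IK, GN, EY, WN]
Visit PG; enqueue GX → queue [NT, IK, GN, EY, WN, GX]
Visit NT; enqueue RB → queue [IK, GN, EY, WN, GX, RB]
Visit IK; enqueue ZN, FB → queue [GN, EY, WN, GX, RB, ZN, FB]
Visit GN → queue [EY, WN, GX, RB, ZN, FB]
Visit EY → queue [WN, GX, RB, ZN, FB]
Visit WN → queue [GX, RB, ZN, FB]
Visit GX; enqueue IH → queue [RB, ZN, FB, IH]
Visit RB → queue [ZN, FB, IH]
Visit ZN → queue [FB, IH]
Visit FB → queue [IH]
Visit IH → queue []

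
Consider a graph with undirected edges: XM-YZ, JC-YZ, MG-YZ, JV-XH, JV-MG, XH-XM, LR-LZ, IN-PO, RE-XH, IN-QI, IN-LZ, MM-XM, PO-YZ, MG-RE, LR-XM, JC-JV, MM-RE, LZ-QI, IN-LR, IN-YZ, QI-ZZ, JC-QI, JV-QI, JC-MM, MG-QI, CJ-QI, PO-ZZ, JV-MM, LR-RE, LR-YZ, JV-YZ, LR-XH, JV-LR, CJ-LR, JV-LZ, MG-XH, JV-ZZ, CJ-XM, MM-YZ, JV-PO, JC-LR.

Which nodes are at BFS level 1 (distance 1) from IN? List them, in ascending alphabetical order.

Level 0: IN
Level 1: LR, LZ, PO, QI, YZ
Level 2: CJ, JC, JV, MG, MM, RE, XH, XM, ZZ

LR, LZ, PO, QI, YZ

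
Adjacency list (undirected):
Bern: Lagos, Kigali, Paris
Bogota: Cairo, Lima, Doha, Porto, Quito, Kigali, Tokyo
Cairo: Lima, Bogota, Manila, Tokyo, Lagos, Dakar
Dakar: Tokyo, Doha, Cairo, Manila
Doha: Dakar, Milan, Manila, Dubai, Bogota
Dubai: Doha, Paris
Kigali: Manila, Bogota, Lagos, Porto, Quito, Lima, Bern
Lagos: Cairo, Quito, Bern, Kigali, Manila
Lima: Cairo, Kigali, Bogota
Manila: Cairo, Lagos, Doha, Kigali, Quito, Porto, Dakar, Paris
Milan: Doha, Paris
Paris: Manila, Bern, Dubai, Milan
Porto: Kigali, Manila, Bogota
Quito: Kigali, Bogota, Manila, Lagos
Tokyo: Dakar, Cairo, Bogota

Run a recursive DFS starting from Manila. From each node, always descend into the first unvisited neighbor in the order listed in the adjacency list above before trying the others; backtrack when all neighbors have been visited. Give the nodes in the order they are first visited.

Manila, Cairo, Lima, Kigali, Bogota, Doha, Dakar, Tokyo, Milan, Paris, Bern, Lagos, Quito, Dubai, Porto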